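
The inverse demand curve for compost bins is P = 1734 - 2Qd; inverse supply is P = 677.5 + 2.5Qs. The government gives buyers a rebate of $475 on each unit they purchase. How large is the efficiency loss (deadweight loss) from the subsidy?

Deadweight loss = 225625/9

Pre-subsidy: 1734 - 2Q = 677.5 + 2.5Q gives Q* = 2113/9 and P* = 11380/9.
With the rebate, buyers effectively pay Pb = Ps − 475, where Ps is the price sellers receive.
On the curves, Pb = 1734 - 2Q and Ps = 677.5 + 2.5Q; the wedge Ps − Pb = 475 gives 677.5 + 2.5Q − (1734 - 2Q) = 475, so Q' = 1021/3.
Then Pb = 1734 − 2·(1021/3) = 3160/3 and Ps = 677.5 + 2.5·(1021/3) = 4585/3.
The subsidy expands output by 1021/3 − 2113/9 = 950/9 past the efficient level; on those units the gap between marginal cost and willingness to pay runs from 0 up to 475.
DWL = ½ × 475 × 950/9 = 225625/9.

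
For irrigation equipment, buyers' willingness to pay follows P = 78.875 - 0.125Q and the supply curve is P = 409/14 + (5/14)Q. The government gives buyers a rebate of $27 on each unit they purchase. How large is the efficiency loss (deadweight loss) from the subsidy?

Deadweight loss = $756

Pre-subsidy: 78.875 - 0.125Q = 409/14 + (5/14)Q gives Q* = 103 and P* = 66.
With the rebate, buyers effectively pay Pb = Ps − 27, where Ps is the price sellers receive.
On the curves, Pb = 78.875 - 0.125Q and Ps = 409/14 + (5/14)Q; the wedge Ps − Pb = 27 gives 409/14 + (5/14)Q − (78.875 - 0.125Q) = 27, so Q' = 159.
Then Pb = 78.875 − 0.125·159 = 59 and Ps = 409/14 + (5/14)·159 = 86.
The subsidy expands output by 159 − 103 = 56 past the efficient level; on those units the gap between marginal cost and willingness to pay runs from 0 up to 27.
DWL = ½ × 27 × 56 = 756.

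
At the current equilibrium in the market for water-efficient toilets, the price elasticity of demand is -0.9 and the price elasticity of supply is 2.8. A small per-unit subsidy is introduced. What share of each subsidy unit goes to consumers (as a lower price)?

Consumer share = 28/37

For a small subsidy around the equilibrium, the benefit split depends on the relative slopes, which at a point are proportional to the elasticities.
Buyer share = εs/(εs + |εd|) = 2.8/(2.8 + 0.9) = 28/37; seller share = |εd|/(εs + |εd|) = 9/37.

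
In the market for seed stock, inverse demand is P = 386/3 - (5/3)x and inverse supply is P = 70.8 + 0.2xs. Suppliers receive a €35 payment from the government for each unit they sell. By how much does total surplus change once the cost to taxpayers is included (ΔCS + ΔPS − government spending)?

Pre-subsidy: 386/3 - (5/3)x = 70.8 + 0.2x gives x* = 31 and P* = 77.
With the subsidy, sellers receive Ps = Pb + 35 for each unit, where Pb is the price buyers pay.
On the curves, Pb = 386/3 - (5/3)x and Ps = 70.8 + 0.2x; the wedge Ps − Pb = 35 gives 70.8 + 0.2x − (386/3 - (5/3)x) = 35, so x' = 49.75.
Then Pb = 386/3 − (5/3)·49.75 = 45.75 and Ps = 70.8 + 0.2·49.75 = 80.75.
ΔCS = ½(31 + 49.75)(77 − 45.75) = 1261.71875; ΔPS = ½(31 + 49.75)(80.75 − 77) = 151.40625.
Government spending = 35 × 49.75 = 1741.25.
Net change = 1261.71875 + 151.40625 − 1741.25 = -328.125. The loss equals the DWL triangle ½·35·18.75.

Net change in total surplus = -€328.125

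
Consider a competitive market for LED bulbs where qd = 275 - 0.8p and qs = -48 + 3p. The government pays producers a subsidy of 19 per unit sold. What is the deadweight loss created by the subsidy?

Deadweight loss = 114

Pre-subsidy: 275 - 0.8p = -48 + 3p gives p* = 85, q* = 207.
With the subsidy, sellers receive ps = pb + 19 for each unit, where pb is the price buyers pay.
Supply in terms of pb becomes qs = -48 + 3(pb + 19) = 9 + 3pb. Setting this equal to demand: 275 - 0.8pb = 9 + 3pb, so pb = 70.
Sellers receive ps = 70 + 19 = 89; q' = 275 − 0.8·70 = 219.
The subsidy expands output by 219 − 207 = 12 past the efficient level; on those units the gap between marginal cost and willingness to pay runs from 0 up to 19.
DWL = ½ × 19 × 12 = 114.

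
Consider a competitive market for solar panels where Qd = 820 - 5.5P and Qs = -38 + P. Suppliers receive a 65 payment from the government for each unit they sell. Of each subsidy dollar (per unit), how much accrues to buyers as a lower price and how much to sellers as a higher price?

Buyers gain 10 per unit; sellers gain 55 per unit

Pre-subsidy: 820 - 5.5P = -38 + P gives P* = 132, Q* = 94.
With the subsidy, sellers receive Ps = Pb + 65 for each unit, where Pb is the price buyers pay.
Supply in terms of Pb becomes Qs = -38 + 1(Pb + 65) = 27 + Pb. Setting this equal to demand: 820 - 5.5Pb = 27 + Pb, so Pb = 122.
Sellers receive Ps = 122 + 65 = 187; Q' = 820 − 5.5·122 = 149.
Buyers' price falls by P* − Pb = 132 − 122 = 10; sellers' price rises by Ps − P* = 187 − 132 = 55.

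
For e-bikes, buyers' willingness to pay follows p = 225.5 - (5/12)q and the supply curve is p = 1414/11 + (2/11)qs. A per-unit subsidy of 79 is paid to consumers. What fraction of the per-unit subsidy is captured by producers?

Producer share = 24/79

Pre-subsidy: 225.5 - (5/12)q = 1414/11 + (2/11)q gives q* = 162 and p* = 158.
With the rebate, buyers effectively pay pb = ps − 79, where ps is the price sellers receive.
On the curves, pb = 225.5 - (5/12)q and ps = 1414/11 + (2/11)q; the wedge ps − pb = 79 gives 1414/11 + (2/11)q − (225.5 - (5/12)q) = 79, so q' = 294.
Then pb = 225.5 − (5/12)·294 = 103 and ps = 1414/11 + (2/11)·294 = 182.
Buyers' price falls by p* − pb = 158 − 103 = 55; sellers' price rises by ps − p* = 182 − 158 = 24.
So producers capture 24/79 = 24/79 of each unit of subsidy.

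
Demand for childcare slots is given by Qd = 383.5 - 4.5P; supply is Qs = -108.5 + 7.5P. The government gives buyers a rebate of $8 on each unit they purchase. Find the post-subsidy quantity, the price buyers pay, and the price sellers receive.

Pre-subsidy: 383.5 - 4.5P = -108.5 + 7.5P gives P* = 41, Q* = 199.
With the rebate, buyers effectively pay Pb = Ps − 8, where Ps is the price sellers receive.
Demand in terms of Ps becomes Qd = 383.5 − 4.5(Ps − 8) = 419.5 - 4.5Ps. Setting this equal to supply: 419.5 - 4.5Ps = -108.5 + 7.5Ps, so Ps = 44.
Buyers pay Pb = 44 − 8 = 36; Q' = -108.5 + 7.5·44 = 221.5.

Q' = 221.5; buyers pay $36; sellers receive $44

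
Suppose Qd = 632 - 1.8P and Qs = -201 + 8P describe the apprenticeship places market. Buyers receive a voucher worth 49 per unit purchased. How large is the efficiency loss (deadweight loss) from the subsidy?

Pre-subsidy: 632 - 1.8P = -201 + 8P gives P* = 85, Q* = 479.
With the rebate, buyers effectively pay Pb = Ps − 49, where Ps is the price sellers receive.
Demand in terms of Ps becomes Qd = 632 − 1.8(Ps − 49) = 720.2 - 1.8Ps. Setting this equal to supply: 720.2 - 1.8Ps = -201 + 8Ps, so Ps = 94.
Buyers pay Pb = 94 − 49 = 45; Q' = -201 + 8·94 = 551.
The subsidy expands output by 551 − 479 = 72 past the efficient level; on those units the gap between marginal cost and willingness to pay runs from 0 up to 49.
DWL = ½ × 49 × 72 = 1764.

Deadweight loss = 1764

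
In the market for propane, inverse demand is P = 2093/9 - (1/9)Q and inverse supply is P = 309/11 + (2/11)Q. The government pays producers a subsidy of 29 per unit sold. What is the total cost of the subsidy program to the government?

Government cost = 23113

Pre-subsidy: 2093/9 - (1/9)Q = 309/11 + (2/11)Q gives Q* = 698 and P* = 155.
With the subsidy, sellers receive Ps = Pb + 29 for each unit, where Pb is the price buyers pay.
On the curves, Pb = 2093/9 - (1/9)Q and Ps = 309/11 + (2/11)Q; the wedge Ps − Pb = 29 gives 309/11 + (2/11)Q − (2093/9 - (1/9)Q) = 29, so Q' = 797.
Then Pb = 2093/9 − (1/9)·797 = 144 and Ps = 309/11 + (2/11)·797 = 173.
Government outlay = subsidy × quantity = 29 × 797 = 23113.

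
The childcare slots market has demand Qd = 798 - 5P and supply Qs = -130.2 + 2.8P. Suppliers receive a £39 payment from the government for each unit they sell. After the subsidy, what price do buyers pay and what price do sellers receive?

Buyers pay £105; sellers receive £144

Pre-subsidy: 798 - 5P = -130.2 + 2.8P gives P* = 119, Q* = 203.
With the subsidy, sellers receive Ps = Pb + 39 for each unit, where Pb is the price buyers pay.
Supply in terms of Pb becomes Qs = -130.2 + 2.8(Pb + 39) = -21 + 2.8Pb. Setting this equal to demand: 798 - 5Pb = -21 + 2.8Pb, so Pb = 105.
Sellers receive Ps = 105 + 39 = 144; Q' = 798 − 5·105 = 273.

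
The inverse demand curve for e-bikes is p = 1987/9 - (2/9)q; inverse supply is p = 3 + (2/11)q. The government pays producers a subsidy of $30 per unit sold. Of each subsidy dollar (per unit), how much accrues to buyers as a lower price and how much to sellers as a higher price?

Buyers gain $16.5 per unit; sellers gain $13.5 per unit

Pre-subsidy: 1987/9 - (2/9)q = 3 + (2/11)q gives q* = 539 and p* = 101.
With the subsidy, sellers receive ps = pb + 30 for each unit, where pb is the price buyers pay.
On the curves, pb = 1987/9 - (2/9)q and ps = 3 + (2/11)q; the wedge ps − pb = 30 gives 3 + (2/11)q − (1987/9 - (2/9)q) = 30, so q' = 613.25.
Then pb = 1987/9 − (2/9)·613.25 = 84.5 and ps = 3 + (2/11)·613.25 = 114.5.
Buyers' price falls by p* − pb = 101 − 84.5 = 16.5; sellers' price rises by ps − p* = 114.5 − 101 = 13.5.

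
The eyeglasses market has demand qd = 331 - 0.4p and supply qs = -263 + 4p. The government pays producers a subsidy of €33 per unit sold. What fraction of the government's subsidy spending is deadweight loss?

DWL / government spending = 6/289

Pre-subsidy: 331 - 0.4p = -263 + 4p gives p* = 135, q* = 277.
With the subsidy, sellers receive ps = pb + 33 for each unit, where pb is the price buyers pay.
Supply in terms of pb becomes qs = -263 + 4(pb + 33) = -131 + 4pb. Setting this equal to demand: 331 - 0.4pb = -131 + 4pb, so pb = 105.
Sellers receive ps = 105 + 33 = 138; q' = 331 − 0.4·105 = 289.
ΔCS = ½(277 + 289)(135 − 105) = 8490; ΔPS = ½(277 + 289)(138 − 135) = 849.
Government spending = 33 × 289 = 9537.
DWL = ½ × 33 × (289 − 277) = 198; fraction = 198 / 9537 = 6/289.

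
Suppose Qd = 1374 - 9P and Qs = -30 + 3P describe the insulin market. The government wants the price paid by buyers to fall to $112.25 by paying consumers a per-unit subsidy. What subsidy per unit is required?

Required subsidy s = $19 per unit

At a buyer price of 112.25, quantity demanded is 1374 − 9·112.25 = 363.75.
Sellers supply 363.75 only when they receive Ps with -30 + 3·Ps = 363.75, i.e. Ps = 131.25.
s = Ps − Pb = 131.25 − 112.25 = 19.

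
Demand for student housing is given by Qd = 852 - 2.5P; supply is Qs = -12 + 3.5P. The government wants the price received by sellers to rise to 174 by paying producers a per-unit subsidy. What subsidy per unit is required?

At a seller price of 174, quantity supplied is -12 + 3.5·174 = 597.
Buyers absorb 597 only when they pay Pb with 852 − 2.5·Pb = 597, i.e. Pb = 102.
s = Ps − Pb = 174 − 102 = 72.

Required subsidy s = 72 per unit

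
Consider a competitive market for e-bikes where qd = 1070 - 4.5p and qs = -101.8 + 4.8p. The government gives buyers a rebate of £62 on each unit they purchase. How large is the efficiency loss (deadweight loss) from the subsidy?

Pre-subsidy: 1070 - 4.5p = -101.8 + 4.8p gives p* = 126, q* = 503.
With the rebate, buyers effectively pay pb = ps − 62, where ps is the price sellers receive.
Demand in terms of ps becomes qd = 1070 − 4.5(ps − 62) = 1349 - 4.5ps. Setting this equal to supply: 1349 - 4.5ps = -101.8 + 4.8ps, so ps = 156.
Buyers pay pb = 156 − 62 = 94; q' = -101.8 + 4.8·156 = 647.
The subsidy expands output by 647 − 503 = 144 past the efficient level; on those units the gap between marginal cost and willingness to pay runs from 0 up to 62.
DWL = ½ × 62 × 144 = 4464.

Deadweight loss = £4464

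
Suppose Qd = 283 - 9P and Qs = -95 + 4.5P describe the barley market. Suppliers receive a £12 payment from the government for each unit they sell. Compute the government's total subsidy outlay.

Pre-subsidy: 283 - 9P = -95 + 4.5P gives P* = 28, Q* = 31.
With the subsidy, sellers receive Ps = Pb + 12 for each unit, where Pb is the price buyers pay.
Supply in terms of Pb becomes Qs = -95 + 4.5(Pb + 12) = -41 + 4.5Pb. Setting this equal to demand: 283 - 9Pb = -41 + 4.5Pb, so Pb = 24.
Sellers receive Ps = 24 + 12 = 36; Q' = 283 − 9·24 = 67.
Government outlay = subsidy × quantity = 12 × 67 = 804.

Government cost = £804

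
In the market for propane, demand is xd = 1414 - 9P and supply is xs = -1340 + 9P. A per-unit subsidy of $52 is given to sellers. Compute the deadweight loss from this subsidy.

Deadweight loss = $6084

Pre-subsidy: 1414 - 9P = -1340 + 9P gives P* = 153, x* = 37.
With the subsidy, sellers receive Ps = Pb + 52 for each unit, where Pb is the price buyers pay.
Supply in terms of Pb becomes xs = -1340 + 9(Pb + 52) = -872 + 9Pb. Setting this equal to demand: 1414 - 9Pb = -872 + 9Pb, so Pb = 127.
Sellers receive Ps = 127 + 52 = 179; x' = 1414 − 9·127 = 271.
The subsidy expands output by 271 − 37 = 234 past the efficient level; on those units the gap between marginal cost and willingness to pay runs from 0 up to 52.
DWL = ½ × 52 × 234 = 6084.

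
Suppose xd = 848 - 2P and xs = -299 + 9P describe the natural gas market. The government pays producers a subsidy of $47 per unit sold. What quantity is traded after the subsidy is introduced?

x' = 7880/11

Pre-subsidy: 848 - 2P = -299 + 9P gives P* = 1147/11, x* = 7034/11.
With the subsidy, sellers receive Ps = Pb + 47 for each unit, where Pb is the price buyers pay.
Supply in terms of Pb becomes xs = -299 + 9(Pb + 47) = 124 + 9Pb. Setting this equal to demand: 848 - 2Pb = 124 + 9Pb, so Pb = 724/11.
Sellers receive Ps = 724/11 + 47 = 1241/11; x' = 848 − 2·(724/11) = 7880/11.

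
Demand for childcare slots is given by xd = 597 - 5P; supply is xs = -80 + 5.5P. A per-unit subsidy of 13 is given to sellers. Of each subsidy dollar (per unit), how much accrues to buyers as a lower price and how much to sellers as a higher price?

Pre-subsidy: 597 - 5P = -80 + 5.5P gives P* = 1354/21, x* = 5767/21.
With the subsidy, sellers receive Ps = Pb + 13 for each unit, where Pb is the price buyers pay.
Supply in terms of Pb becomes xs = -80 + 5.5(Pb + 13) = -8.5 + 5.5Pb. Setting this equal to demand: 597 - 5Pb = -8.5 + 5.5Pb, so Pb = 173/3.
Sellers receive Ps = 173/3 + 13 = 212/3; x' = 597 − 5·(173/3) = 926/3.
Buyers' price falls by P* − Pb = 1354/21 − 173/3 = 143/21; sellers' price rises by Ps − P* = 212/3 − 1354/21 = 130/21.

Buyers gain 143/21 per unit; sellers gain 130/21 per unit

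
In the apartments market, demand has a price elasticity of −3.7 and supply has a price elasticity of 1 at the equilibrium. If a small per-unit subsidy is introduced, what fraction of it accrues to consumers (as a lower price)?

Consumer share = 10/47

For a small subsidy around the equilibrium, the benefit split depends on the relative slopes, which at a point are proportional to the elasticities.
Buyer share = εs/(εs + |εd|) = 1/(1 + 3.7) = 10/47; seller share = |εd|/(εs + |εd|) = 37/47.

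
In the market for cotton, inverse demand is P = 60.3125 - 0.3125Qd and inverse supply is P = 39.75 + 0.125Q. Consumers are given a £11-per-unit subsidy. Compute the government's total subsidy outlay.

Government cost = 5555/7

Pre-subsidy: 60.3125 - 0.3125Q = 39.75 + 0.125Q gives Q* = 47 and P* = 45.625.
With the rebate, buyers effectively pay Pb = Ps − 11, where Ps is the price sellers receive.
On the curves, Pb = 60.3125 - 0.3125Q and Ps = 39.75 + 0.125Q; the wedge Ps − Pb = 11 gives 39.75 + 0.125Q − (60.3125 - 0.3125Q) = 11, so Q' = 505/7.
Then Pb = 60.3125 − 0.3125·(505/7) = 2115/56 and Ps = 39.75 + 0.125·(505/7) = 2731/56.
Government outlay = subsidy × quantity = 11 × 505/7 = 5555/7.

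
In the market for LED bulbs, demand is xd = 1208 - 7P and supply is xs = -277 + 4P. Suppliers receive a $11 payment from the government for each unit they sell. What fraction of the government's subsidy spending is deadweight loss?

Pre-subsidy: 1208 - 7P = -277 + 4P gives P* = 135, x* = 263.
With the subsidy, sellers receive Ps = Pb + 11 for each unit, where Pb is the price buyers pay.
Supply in terms of Pb becomes xs = -277 + 4(Pb + 11) = -233 + 4Pb. Setting this equal to demand: 1208 - 7Pb = -233 + 4Pb, so Pb = 131.
Sellers receive Ps = 131 + 11 = 142; x' = 1208 − 7·131 = 291.
ΔCS = ½(263 + 291)(135 − 131) = 1108; ΔPS = ½(263 + 291)(142 − 135) = 1939.
Government spending = 11 × 291 = 3201.
DWL = ½ × 11 × (291 − 263) = 154; fraction = 154 / 3201 = 14/291.

DWL / government spending = 14/291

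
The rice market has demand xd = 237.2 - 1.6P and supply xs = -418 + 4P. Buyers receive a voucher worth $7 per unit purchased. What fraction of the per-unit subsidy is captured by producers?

Pre-subsidy: 237.2 - 1.6P = -418 + 4P gives P* = 117, x* = 50.
With the rebate, buyers effectively pay Pb = Ps − 7, where Ps is the price sellers receive.
Demand in terms of Ps becomes xd = 237.2 − 1.6(Ps − 7) = 248.4 - 1.6Ps. Setting this equal to supply: 248.4 - 1.6Ps = -418 + 4Ps, so Ps = 119.
Buyers pay Pb = 119 − 7 = 112; x' = -418 + 4·119 = 58.
Buyers' price falls by P* − Pb = 117 − 112 = 5; sellers' price rises by Ps − P* = 119 − 117 = 2.
So producers capture 2/7 = 2/7 of each unit of subsidy.

Producer share = 2/7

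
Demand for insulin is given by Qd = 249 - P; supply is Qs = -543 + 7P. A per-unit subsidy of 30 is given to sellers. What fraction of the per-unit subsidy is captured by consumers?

Pre-subsidy: 249 - P = -543 + 7P gives P* = 99, Q* = 150.
With the subsidy, sellers receive Ps = Pb + 30 for each unit, where Pb is the price buyers pay.
Supply in terms of Pb becomes Qs = -543 + 7(Pb + 30) = -333 + 7Pb. Setting this equal to demand: 249 - Pb = -333 + 7Pb, so Pb = 72.75.
Sellers receive Ps = 72.75 + 30 = 102.75; Q' = 249 − 1·72.75 = 176.25.
Buyers' price falls by P* − Pb = 99 − 72.75 = 26.25; sellers' price rises by Ps − P* = 102.75 − 99 = 3.75.
So consumers capture 26.25/30 = 0.875 of each unit of subsidy.

Consumer share = 0.875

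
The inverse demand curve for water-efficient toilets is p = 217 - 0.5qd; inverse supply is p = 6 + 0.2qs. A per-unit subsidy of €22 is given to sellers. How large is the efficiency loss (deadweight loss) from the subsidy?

Pre-subsidy: 217 - 0.5q = 6 + 0.2q gives q* = 2110/7 and p* = 464/7.
With the subsidy, sellers receive ps = pb + 22 for each unit, where pb is the price buyers pay.
On the curves, pb = 217 - 0.5q and ps = 6 + 0.2q; the wedge ps − pb = 22 gives 6 + 0.2q − (217 - 0.5q) = 22, so q' = 2330/7.
Then pb = 217 − 0.5·(2330/7) = 354/7 and ps = 6 + 0.2·(2330/7) = 508/7.
The subsidy expands output by 2330/7 − 2110/7 = 220/7 past the efficient level; on those units the gap between marginal cost and willingness to pay runs from 0 up to 22.
DWL = ½ × 22 × 220/7 = 2420/7.

Deadweight loss = 2420/7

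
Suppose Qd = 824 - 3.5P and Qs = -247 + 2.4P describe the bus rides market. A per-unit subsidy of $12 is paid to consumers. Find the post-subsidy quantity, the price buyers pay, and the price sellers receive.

Pre-subsidy: 824 - 3.5P = -247 + 2.4P gives P* = 10710/59, Q* = 11131/59.
With the rebate, buyers effectively pay Pb = Ps − 12, where Ps is the price sellers receive.
Demand in terms of Ps becomes Qd = 824 − 3.5(Ps − 12) = 866 - 3.5Ps. Setting this equal to supply: 866 - 3.5Ps = -247 + 2.4Ps, so Ps = 11130/59.
Buyers pay Pb = 11130/59 − 12 = 10422/59; Q' = -247 + 2.4·(11130/59) = 12139/59.

Q' = 12139/59; buyers pay 10422/59; sellers receive 11130/59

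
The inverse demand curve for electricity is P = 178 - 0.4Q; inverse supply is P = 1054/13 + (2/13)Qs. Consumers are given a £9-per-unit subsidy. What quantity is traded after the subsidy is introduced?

Q' = 191.25

Pre-subsidy: 178 - 0.4Q = 1054/13 + (2/13)Q gives Q* = 175 and P* = 108.
With the rebate, buyers effectively pay Pb = Ps − 9, where Ps is the price sellers receive.
On the curves, Pb = 178 - 0.4Q and Ps = 1054/13 + (2/13)Q; the wedge Ps − Pb = 9 gives 1054/13 + (2/13)Q − (178 - 0.4Q) = 9, so Q' = 191.25.
Then Pb = 178 − 0.4·191.25 = 101.5 and Ps = 1054/13 + (2/13)·191.25 = 110.5.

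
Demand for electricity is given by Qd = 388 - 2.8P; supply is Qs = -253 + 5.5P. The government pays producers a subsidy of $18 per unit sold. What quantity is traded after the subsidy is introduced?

Q' = 17028/83

Pre-subsidy: 388 - 2.8P = -253 + 5.5P gives P* = 6410/83, Q* = 14256/83.
With the subsidy, sellers receive Ps = Pb + 18 for each unit, where Pb is the price buyers pay.
Supply in terms of Pb becomes Qs = -253 + 5.5(Pb + 18) = -154 + 5.5Pb. Setting this equal to demand: 388 - 2.8Pb = -154 + 5.5Pb, so Pb = 5420/83.
Sellers receive Ps = 5420/83 + 18 = 6914/83; Q' = 388 − 2.8·(5420/83) = 17028/83.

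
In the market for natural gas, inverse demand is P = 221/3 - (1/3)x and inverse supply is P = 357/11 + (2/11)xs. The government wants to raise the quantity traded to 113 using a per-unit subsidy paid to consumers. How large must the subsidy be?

Required subsidy s = 17 per unit

At x = 113, from the demand curve buyers pay Pb = 221/3 − (1/3)·113 = 36; from the supply curve sellers need Ps = 357/11 + (2/11)·113 = 53.
The subsidy must fill the gap: s = Ps − Pb = 53 − 36 = 17.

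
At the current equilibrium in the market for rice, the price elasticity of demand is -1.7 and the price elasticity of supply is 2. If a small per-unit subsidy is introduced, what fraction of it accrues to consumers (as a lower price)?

Consumer share = 20/37

For a small subsidy around the equilibrium, the benefit split depends on the relative slopes, which at a point are proportional to the elasticities.
Buyer share = εs/(εs + |εd|) = 2/(2 + 1.7) = 20/37; seller share = |εd|/(εs + |εd|) = 17/37.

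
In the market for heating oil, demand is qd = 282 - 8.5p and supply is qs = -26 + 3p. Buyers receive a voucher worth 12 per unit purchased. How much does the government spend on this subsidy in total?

Government cost = 22344/23

Pre-subsidy: 282 - 8.5p = -26 + 3p gives p* = 616/23, q* = 1250/23.
With the rebate, buyers effectively pay pb = ps − 12, where ps is the price sellers receive.
Demand in terms of ps becomes qd = 282 − 8.5(ps − 12) = 384 - 8.5ps. Setting this equal to supply: 384 - 8.5ps = -26 + 3ps, so ps = 820/23.
Buyers pay pb = 820/23 − 12 = 544/23; q' = -26 + 3·(820/23) = 1862/23.
Government outlay = subsidy × quantity = 12 × 1862/23 = 22344/23.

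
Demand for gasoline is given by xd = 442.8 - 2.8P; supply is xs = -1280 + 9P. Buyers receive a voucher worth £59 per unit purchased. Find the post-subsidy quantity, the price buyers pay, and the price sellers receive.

x' = 160; buyers pay £101; sellers receive £160

Pre-subsidy: 442.8 - 2.8P = -1280 + 9P gives P* = 146, x* = 34.
With the rebate, buyers effectively pay Pb = Ps − 59, where Ps is the price sellers receive.
Demand in terms of Ps becomes xd = 442.8 − 2.8(Ps − 59) = 608 - 2.8Ps. Setting this equal to supply: 608 - 2.8Ps = -1280 + 9Ps, so Ps = 160.
Buyers pay Pb = 160 − 59 = 101; x' = -1280 + 9·160 = 160.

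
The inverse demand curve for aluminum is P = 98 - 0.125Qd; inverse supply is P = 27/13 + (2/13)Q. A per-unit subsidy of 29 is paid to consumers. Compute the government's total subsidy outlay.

Pre-subsidy: 98 - 0.125Q = 27/13 + (2/13)Q gives Q* = 344 and P* = 55.
With the rebate, buyers effectively pay Pb = Ps − 29, where Ps is the price sellers receive.
On the curves, Pb = 98 - 0.125Q and Ps = 27/13 + (2/13)Q; the wedge Ps − Pb = 29 gives 27/13 + (2/13)Q − (98 - 0.125Q) = 29, so Q' = 448.
Then Pb = 98 − 0.125·448 = 42 and Ps = 27/13 + (2/13)·448 = 71.
Government outlay = subsidy × quantity = 29 × 448 = 12992.

Government cost = 12992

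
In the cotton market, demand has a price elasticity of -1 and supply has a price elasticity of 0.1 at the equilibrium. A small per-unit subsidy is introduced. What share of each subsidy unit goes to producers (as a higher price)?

Producer share = 10/11

For a small subsidy around the equilibrium, the benefit split depends on the relative slopes, which at a point are proportional to the elasticities.
Buyer share = εs/(εs + |εd|) = 0.1/(0.1 + 1) = 1/11; seller share = |εd|/(εs + |εd|) = 10/11.
So producers capture 10/11 of the subsidy.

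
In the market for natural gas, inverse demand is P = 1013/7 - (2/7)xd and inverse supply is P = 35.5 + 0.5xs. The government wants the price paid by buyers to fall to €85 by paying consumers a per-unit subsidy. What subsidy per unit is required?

At a buyer price of 85, quantity demanded is 506.5 − 3.5·85 = 209.
Sellers supply 209 only when they receive Ps = 35.5 + 0.5·209 = 140.
s = Ps − Pb = 140 − 85 = 55.

Required subsidy s = €55 per unit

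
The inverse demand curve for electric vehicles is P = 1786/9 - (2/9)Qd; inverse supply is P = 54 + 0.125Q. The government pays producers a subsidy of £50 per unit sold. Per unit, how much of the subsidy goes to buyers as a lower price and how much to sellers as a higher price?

Pre-subsidy: 1786/9 - (2/9)Q = 54 + 0.125Q gives Q* = 416 and P* = 106.
With the subsidy, sellers receive Ps = Pb + 50 for each unit, where Pb is the price buyers pay.
On the curves, Pb = 1786/9 - (2/9)Q and Ps = 54 + 0.125Q; the wedge Ps − Pb = 50 gives 54 + 0.125Q − (1786/9 - (2/9)Q) = 50, so Q' = 560.
Then Pb = 1786/9 − (2/9)·560 = 74 and Ps = 54 + 0.125·560 = 124.
Buyers' price falls by P* − Pb = 106 − 74 = 32; sellers' price rises by Ps − P* = 124 − 106 = 18.

Buyers gain £32 per unit; sellers gain £18 per unit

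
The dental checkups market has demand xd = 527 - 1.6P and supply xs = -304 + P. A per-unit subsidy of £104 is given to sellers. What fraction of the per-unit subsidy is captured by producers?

Producer share = 8/13

Pre-subsidy: 527 - 1.6P = -304 + P gives P* = 4155/13, x* = 203/13.
With the subsidy, sellers receive Ps = Pb + 104 for each unit, where Pb is the price buyers pay.
Supply in terms of Pb becomes xs = -304 + 1(Pb + 104) = -200 + Pb. Setting this equal to demand: 527 - 1.6Pb = -200 + Pb, so Pb = 3635/13.
Sellers receive Ps = 3635/13 + 104 = 4987/13; x' = 527 − 1.6·(3635/13) = 1035/13.
Buyers' price falls by P* − Pb = 4155/13 − 3635/13 = 40; sellers' price rises by Ps − P* = 4987/13 − 4155/13 = 64.
So producers capture 64/104 = 8/13 of each unit of subsidy.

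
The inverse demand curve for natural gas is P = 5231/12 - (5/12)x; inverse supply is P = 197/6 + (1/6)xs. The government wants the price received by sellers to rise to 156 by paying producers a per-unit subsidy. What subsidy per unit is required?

Required subsidy s = 28 per unit

At a seller price of 156, quantity supplied is -197 + 6·156 = 739.
Buyers absorb 739 only when they pay Pb = 5231/12 − (5/12)·739 = 128.
s = Ps − Pb = 156 − 128 = 28.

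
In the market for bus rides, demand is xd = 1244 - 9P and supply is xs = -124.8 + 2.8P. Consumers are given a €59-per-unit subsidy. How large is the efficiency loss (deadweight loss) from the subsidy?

Deadweight loss = €3717

Pre-subsidy: 1244 - 9P = -124.8 + 2.8P gives P* = 116, x* = 200.
With the rebate, buyers effectively pay Pb = Ps − 59, where Ps is the price sellers receive.
Demand in terms of Ps becomes xd = 1244 − 9(Ps − 59) = 1775 - 9Ps. Setting this equal to supply: 1775 - 9Ps = -124.8 + 2.8Ps, so Ps = 161.
Buyers pay Pb = 161 − 59 = 102; x' = -124.8 + 2.8·161 = 326.
The subsidy expands output by 326 − 200 = 126 past the efficient level; on those units the gap between marginal cost and willingness to pay runs from 0 up to 59.
DWL = ½ × 59 × 126 = 3717.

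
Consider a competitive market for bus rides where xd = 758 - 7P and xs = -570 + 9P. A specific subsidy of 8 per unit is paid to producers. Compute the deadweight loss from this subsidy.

Pre-subsidy: 758 - 7P = -570 + 9P gives P* = 83, x* = 177.
With the subsidy, sellers receive Ps = Pb + 8 for each unit, where Pb is the price buyers pay.
Supply in terms of Pb becomes xs = -570 + 9(Pb + 8) = -498 + 9Pb. Setting this equal to demand: 758 - 7Pb = -498 + 9Pb, so Pb = 78.5.
Sellers receive Ps = 78.5 + 8 = 86.5; x' = 758 − 7·78.5 = 208.5.
The subsidy expands output by 208.5 − 177 = 31.5 past the efficient level; on those units the gap between marginal cost and willingness to pay runs from 0 up to 8.
DWL = ½ × 8 × 31.5 = 126.

Deadweight loss = 126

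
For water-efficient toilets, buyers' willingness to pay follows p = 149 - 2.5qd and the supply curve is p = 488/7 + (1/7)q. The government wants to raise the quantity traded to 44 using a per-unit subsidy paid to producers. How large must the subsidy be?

At q = 44, from the demand curve buyers pay pb = 149 − 2.5·44 = 39; from the supply curve sellers need ps = 488/7 + (1/7)·44 = 76.
The subsidy must fill the gap: s = ps − pb = 76 − 39 = 37.

Required subsidy s = 37 per unit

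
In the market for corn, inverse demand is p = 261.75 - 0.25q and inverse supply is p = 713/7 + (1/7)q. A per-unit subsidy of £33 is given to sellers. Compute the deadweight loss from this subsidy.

Deadweight loss = £1386

Pre-subsidy: 261.75 - 0.25q = 713/7 + (1/7)q gives q* = 407 and p* = 160.
With the subsidy, sellers receive ps = pb + 33 for each unit, where pb is the price buyers pay.
On the curves, pb = 261.75 - 0.25q and ps = 713/7 + (1/7)q; the wedge ps − pb = 33 gives 713/7 + (1/7)q − (261.75 - 0.25q) = 33, so q' = 491.
Then pb = 261.75 − 0.25·491 = 139 and ps = 713/7 + (1/7)·491 = 172.
The subsidy expands output by 491 − 407 = 84 past the efficient level; on those units the gap between marginal cost and willingness to pay runs from 0 up to 33.
DWL = ½ × 33 × 84 = 1386.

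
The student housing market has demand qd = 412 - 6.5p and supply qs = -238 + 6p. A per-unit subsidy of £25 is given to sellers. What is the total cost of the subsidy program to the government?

Government cost = £3800

Pre-subsidy: 412 - 6.5p = -238 + 6p gives p* = 52, q* = 74.
With the subsidy, sellers receive ps = pb + 25 for each unit, where pb is the price buyers pay.
Supply in terms of pb becomes qs = -238 + 6(pb + 25) = -88 + 6pb. Setting this equal to demand: 412 - 6.5pb = -88 + 6pb, so pb = 40.
Sellers receive ps = 40 + 25 = 65; q' = 412 − 6.5·40 = 152.
Government outlay = subsidy × quantity = 25 × 152 = 3800.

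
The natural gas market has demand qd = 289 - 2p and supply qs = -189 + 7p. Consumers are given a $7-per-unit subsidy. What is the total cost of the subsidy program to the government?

Government cost = 4067/3

Pre-subsidy: 289 - 2p = -189 + 7p gives p* = 478/9, q* = 1645/9.
With the rebate, buyers effectively pay pb = ps − 7, where ps is the price sellers receive.
Demand in terms of ps becomes qd = 289 − 2(ps − 7) = 303 - 2ps. Setting this equal to supply: 303 - 2ps = -189 + 7ps, so ps = 164/3.
Buyers pay pb = 164/3 − 7 = 143/3; q' = -189 + 7·(164/3) = 581/3.
Government outlay = subsidy × quantity = 7 × 581/3 = 4067/3.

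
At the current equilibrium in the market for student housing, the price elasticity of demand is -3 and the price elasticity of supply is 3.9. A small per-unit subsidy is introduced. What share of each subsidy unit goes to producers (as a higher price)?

Producer share = 10/23

For a small subsidy around the equilibrium, the benefit split depends on the relative slopes, which at a point are proportional to the elasticities.
Buyer share = εs/(εs + |εd|) = 3.9/(3.9 + 3) = 13/23; seller share = |εd|/(εs + |εd|) = 10/23.
So producers capture 10/23 of the subsidy.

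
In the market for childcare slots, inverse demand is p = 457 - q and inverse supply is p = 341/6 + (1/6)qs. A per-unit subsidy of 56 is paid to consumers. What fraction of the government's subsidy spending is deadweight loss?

Pre-subsidy: 457 - q = 341/6 + (1/6)q gives q* = 343 and p* = 114.
With the rebate, buyers effectively pay pb = ps − 56, where ps is the price sellers receive.
On the curves, pb = 457 - q and ps = 341/6 + (1/6)q; the wedge ps − pb = 56 gives 341/6 + (1/6)q − (457 - q) = 56, so q' = 391.
Then pb = 457 − 1·391 = 66 and ps = 341/6 + (1/6)·391 = 122.
ΔCS = ½(343 + 391)(114 − 66) = 17616; ΔPS = ½(343 + 391)(122 − 114) = 2936.
Government spending = 56 × 391 = 21896.
DWL = ½ × 56 × (391 − 343) = 1344; fraction = 1344 / 21896 = 24/391.

DWL / government spending = 24/391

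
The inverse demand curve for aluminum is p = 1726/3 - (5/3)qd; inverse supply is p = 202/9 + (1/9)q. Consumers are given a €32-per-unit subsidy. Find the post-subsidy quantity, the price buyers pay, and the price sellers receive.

q' = 329; buyers pay €27; sellers receive €59

Pre-subsidy: 1726/3 - (5/3)q = 202/9 + (1/9)q gives q* = 311 and p* = 57.
With the rebate, buyers effectively pay pb = ps − 32, where ps is the price sellers receive.
On the curves, pb = 1726/3 - (5/3)q and ps = 202/9 + (1/9)q; the wedge ps − pb = 32 gives 202/9 + (1/9)q − (1726/3 - (5/3)q) = 32, so q' = 329.
Then pb = 1726/3 − (5/3)·329 = 27 and ps = 202/9 + (1/9)·329 = 59.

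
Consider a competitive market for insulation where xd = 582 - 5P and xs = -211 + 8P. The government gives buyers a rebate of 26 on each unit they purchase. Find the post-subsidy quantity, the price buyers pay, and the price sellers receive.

x' = 357; buyers pay 45; sellers receive 71

Pre-subsidy: 582 - 5P = -211 + 8P gives P* = 61, x* = 277.
With the rebate, buyers effectively pay Pb = Ps − 26, where Ps is the price sellers receive.
Demand in terms of Ps becomes xd = 582 − 5(Ps − 26) = 712 - 5Ps. Setting this equal to supply: 712 - 5Ps = -211 + 8Ps, so Ps = 71.
Buyers pay Pb = 71 − 26 = 45; x' = -211 + 8·71 = 357.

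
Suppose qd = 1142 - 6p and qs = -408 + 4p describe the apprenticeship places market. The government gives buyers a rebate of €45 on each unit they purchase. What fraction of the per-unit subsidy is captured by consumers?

Consumer share = 0.4

Pre-subsidy: 1142 - 6p = -408 + 4p gives p* = 155, q* = 212.
With the rebate, buyers effectively pay pb = ps − 45, where ps is the price sellers receive.
Demand in terms of ps becomes qd = 1142 − 6(ps − 45) = 1412 - 6ps. Setting this equal to supply: 1412 - 6ps = -408 + 4ps, so ps = 182.
Buyers pay pb = 182 − 45 = 137; q' = -408 + 4·182 = 320.
Buyers' price falls by p* − pb = 155 − 137 = 18; sellers' price rises by ps − p* = 182 − 155 = 27.
So consumers capture 18/45 = 0.4 of each unit of subsidy.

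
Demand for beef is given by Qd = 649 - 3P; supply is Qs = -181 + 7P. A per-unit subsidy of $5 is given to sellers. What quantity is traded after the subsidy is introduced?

Pre-subsidy: 649 - 3P = -181 + 7P gives P* = 83, Q* = 400.
With the subsidy, sellers receive Ps = Pb + 5 for each unit, where Pb is the price buyers pay.
Supply in terms of Pb becomes Qs = -181 + 7(Pb + 5) = -146 + 7Pb. Setting this equal to demand: 649 - 3Pb = -146 + 7Pb, so Pb = 79.5.
Sellers receive Ps = 79.5 + 5 = 84.5; Q' = 649 − 3·79.5 = 410.5.

Q' = 410.5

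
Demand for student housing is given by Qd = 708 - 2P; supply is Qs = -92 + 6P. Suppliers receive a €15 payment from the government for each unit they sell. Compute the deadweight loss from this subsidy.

Deadweight loss = €168.75

Pre-subsidy: 708 - 2P = -92 + 6P gives P* = 100, Q* = 508.
With the subsidy, sellers receive Ps = Pb + 15 for each unit, where Pb is the price buyers pay.
Supply in terms of Pb becomes Qs = -92 + 6(Pb + 15) = -2 + 6Pb. Setting this equal to demand: 708 - 2Pb = -2 + 6Pb, so Pb = 88.75.
Sellers receive Ps = 88.75 + 15 = 103.75; Q' = 708 − 2·88.75 = 530.5.
The subsidy expands output by 530.5 − 508 = 22.5 past the efficient level; on those units the gap between marginal cost and willingness to pay runs from 0 up to 15.
DWL = ½ × 15 × 22.5 = 168.75.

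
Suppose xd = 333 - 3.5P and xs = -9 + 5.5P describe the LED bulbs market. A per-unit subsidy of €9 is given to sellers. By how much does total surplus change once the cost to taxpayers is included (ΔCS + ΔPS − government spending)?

Pre-subsidy: 333 - 3.5P = -9 + 5.5P gives P* = 38, x* = 200.
With the subsidy, sellers receive Ps = Pb + 9 for each unit, where Pb is the price buyers pay.
Supply in terms of Pb becomes xs = -9 + 5.5(Pb + 9) = 40.5 + 5.5Pb. Setting this equal to demand: 333 - 3.5Pb = 40.5 + 5.5Pb, so Pb = 32.5.
Sellers receive Ps = 32.5 + 9 = 41.5; x' = 333 − 3.5·32.5 = 219.25.
ΔCS = ½(200 + 219.25)(38 − 32.5) = 1152.9375; ΔPS = ½(200 + 219.25)(41.5 − 38) = 733.6875.
Government spending = 9 × 219.25 = 1973.25.
Net change = 1152.9375 + 733.6875 − 1973.25 = -86.625. The loss equals the DWL triangle ½·9·19.25.

Net change in total surplus = -€86.625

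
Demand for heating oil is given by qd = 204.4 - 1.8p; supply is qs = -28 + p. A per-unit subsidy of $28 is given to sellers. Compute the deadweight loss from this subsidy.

Deadweight loss = $252

Pre-subsidy: 204.4 - 1.8p = -28 + p gives p* = 83, q* = 55.
With the subsidy, sellers receive ps = pb + 28 for each unit, where pb is the price buyers pay.
Supply in terms of pb becomes qs = -28 + 1(pb + 28) = 0 + pb. Setting this equal to demand: 204.4 - 1.8pb = 0 + pb, so pb = 73.
Sellers receive ps = 73 + 28 = 101; q' = 204.4 − 1.8·73 = 73.
The subsidy expands output by 73 − 55 = 18 past the efficient level; on those units the gap between marginal cost and willingness to pay runs from 0 up to 28.
DWL = ½ × 28 × 18 = 252.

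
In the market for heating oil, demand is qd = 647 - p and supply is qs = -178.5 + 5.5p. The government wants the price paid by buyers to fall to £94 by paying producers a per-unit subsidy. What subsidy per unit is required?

At a buyer price of 94, quantity demanded is 647 − 1·94 = 553.
Sellers supply 553 only when they receive ps with -178.5 + 5.5·ps = 553, i.e. ps = 133.
s = ps − pb = 133 − 94 = 39.

Required subsidy s = £39 per unit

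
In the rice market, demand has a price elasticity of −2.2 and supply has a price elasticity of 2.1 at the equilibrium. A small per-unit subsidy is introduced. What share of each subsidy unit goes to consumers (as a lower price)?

For a small subsidy around the equilibrium, the benefit split depends on the relative slopes, which at a point are proportional to the elasticities.
Buyer share = εs/(εs + |εd|) = 2.1/(2.1 + 2.2) = 21/43; seller share = |εd|/(εs + |εd|) = 22/43.

Consumer share = 21/43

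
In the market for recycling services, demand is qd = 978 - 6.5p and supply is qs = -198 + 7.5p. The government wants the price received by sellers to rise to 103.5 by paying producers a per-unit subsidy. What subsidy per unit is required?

Required subsidy s = 42 per unit

At a seller price of 103.5, quantity supplied is -198 + 7.5·103.5 = 578.25.
Buyers absorb 578.25 only when they pay pb with 978 − 6.5·pb = 578.25, i.e. pb = 61.5.
s = ps − pb = 103.5 − 61.5 = 42.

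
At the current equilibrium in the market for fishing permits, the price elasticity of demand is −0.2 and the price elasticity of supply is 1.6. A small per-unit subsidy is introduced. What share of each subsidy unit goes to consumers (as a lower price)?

Consumer share = 8/9

For a small subsidy around the equilibrium, the benefit split depends on the relative slopes, which at a point are proportional to the elasticities.
Buyer share = εs/(εs + |εd|) = 1.6/(1.6 + 0.2) = 8/9; seller share = |εd|/(εs + |εd|) = 1/9.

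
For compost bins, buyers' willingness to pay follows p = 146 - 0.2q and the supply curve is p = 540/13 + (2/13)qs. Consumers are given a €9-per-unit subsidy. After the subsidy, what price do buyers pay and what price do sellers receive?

Pre-subsidy: 146 - 0.2q = 540/13 + (2/13)q gives q* = 6790/23 and p* = 2000/23.
With the rebate, buyers effectively pay pb = ps − 9, where ps is the price sellers receive.
On the curves, pb = 146 - 0.2q and ps = 540/13 + (2/13)q; the wedge ps − pb = 9 gives 540/13 + (2/13)q − (146 - 0.2q) = 9, so q' = 7375/23.
Then pb = 146 − 0.2·(7375/23) = 1883/23 and ps = 540/13 + (2/13)·(7375/23) = 2090/23.

Buyers pay 1883/23; sellers receive 2090/23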